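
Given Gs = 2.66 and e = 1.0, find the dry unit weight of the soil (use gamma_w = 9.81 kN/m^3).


Using gamma_d = Gs * gamma_w / (1 + e)
gamma_d = 2.66 * 9.81 / (1 + 1.0)
gamma_d = 2.66 * 9.81 / 2.0
gamma_d = 13.047 kN/m^3


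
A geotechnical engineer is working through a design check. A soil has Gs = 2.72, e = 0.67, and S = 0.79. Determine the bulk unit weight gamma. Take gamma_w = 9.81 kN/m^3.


Result: 19.087 kN/m^3

Derivation:
Using gamma = gamma_w * (Gs + S*e) / (1 + e)
Numerator: Gs + S*e = 2.72 + 0.79*0.67 = 3.2493
Denominator: 1 + e = 1 + 0.67 = 1.67
gamma = 9.81 * 3.2493 / 1.67
gamma = 19.087 kN/m^3


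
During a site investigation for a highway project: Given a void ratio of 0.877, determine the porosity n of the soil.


Result: 0.4672

Derivation:
Using the relation n = e / (1 + e)
n = 0.877 / (1 + 0.877)
n = 0.877 / 1.877
n = 0.4672


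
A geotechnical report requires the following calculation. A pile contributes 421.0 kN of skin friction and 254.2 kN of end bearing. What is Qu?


Using Qu = Qf + Qb
Qu = 421.0 + 254.2
Qu = 675.2 kN


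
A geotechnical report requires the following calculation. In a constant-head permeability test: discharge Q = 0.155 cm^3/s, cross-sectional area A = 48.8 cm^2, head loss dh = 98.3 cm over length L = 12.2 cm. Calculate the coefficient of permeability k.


Compute hydraulic gradient:
i = dh / L = 98.3 / 12.2 = 8.05738
Then apply Darcy's law:
k = Q / (A * i)
k = 0.155 / (48.8 * 8.05738)
k = 0.155 / 393.2
k = 0.000394 cm/s


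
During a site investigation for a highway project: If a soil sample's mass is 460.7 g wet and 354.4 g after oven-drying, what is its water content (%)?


Using w = (m_wet - m_dry) / m_dry * 100
m_wet - m_dry = 460.7 - 354.4 = 106.3 g
w = 106.3 / 354.4 * 100
w = 29.99 %


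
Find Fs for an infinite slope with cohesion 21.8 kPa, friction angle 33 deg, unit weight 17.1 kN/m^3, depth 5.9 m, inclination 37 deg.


Result: 1.311

Derivation:
Using Fs = c / (gamma*H*sin(beta)*cos(beta)) + tan(phi)/tan(beta)
Cohesion contribution = 21.8 / (17.1*5.9*sin(37)*cos(37))
Cohesion contribution = 0.449569
Friction contribution = tan(33)/tan(37) = 0.861793
Fs = 0.449569 + 0.861793
Fs = 1.311


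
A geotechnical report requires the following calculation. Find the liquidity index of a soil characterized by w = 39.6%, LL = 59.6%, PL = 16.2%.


First compute the plasticity index:
PI = LL - PL = 59.6 - 16.2 = 43.4
Then compute the liquidity index:
LI = (w - PL) / PI
LI = (39.6 - 16.2) / 43.4
LI = 0.539


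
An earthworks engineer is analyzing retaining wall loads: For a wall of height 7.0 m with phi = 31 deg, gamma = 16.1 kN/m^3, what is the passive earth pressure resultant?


Result: 1232.28 kN/m

Derivation:
Compute passive earth pressure coefficient:
Kp = tan^2(45 + phi/2) = tan^2(60.5) = 3.124035
Compute passive force:
Pp = 0.5 * Kp * gamma * H^2
Pp = 0.5 * 3.124035 * 16.1 * 7.0^2
Pp = 1232.28 kN/m


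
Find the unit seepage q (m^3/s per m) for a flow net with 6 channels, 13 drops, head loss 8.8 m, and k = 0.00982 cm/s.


Result: 0.0003988 m^3/s per m

Derivation:
Convert k to m/s for unit consistency with H:
k = 0.00982 cm/s = 0.00982 / 100 m/s = 9.82e-05 m/s
Using q = k * H * Nf / Nd
Nf / Nd = 6 / 13 = 0.4615
q = 9.82e-05 * 8.8 * 0.4615
q = 0.0003988 m^3/s per m


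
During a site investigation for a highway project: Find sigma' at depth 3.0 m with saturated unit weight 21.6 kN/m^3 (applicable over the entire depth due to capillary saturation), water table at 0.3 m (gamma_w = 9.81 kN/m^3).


Total stress = gamma_sat * depth
sigma = 21.6 * 3.0 = 64.8 kPa
Pore water pressure u = gamma_w * (depth - d_wt)
u = 9.81 * (3.0 - 0.3) = 26.487 kPa
Effective stress = sigma - u
sigma' = 64.8 - 26.487 = 38.31 kPa


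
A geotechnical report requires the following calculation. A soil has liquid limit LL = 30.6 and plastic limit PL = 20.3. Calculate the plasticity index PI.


Using PI = LL - PL
PI = 30.6 - 20.3
PI = 10.3


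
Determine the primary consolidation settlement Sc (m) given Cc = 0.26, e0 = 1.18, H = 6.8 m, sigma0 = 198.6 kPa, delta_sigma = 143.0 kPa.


Result: 0.191 m

Derivation:
Using Sc = Cc * H / (1 + e0) * log10((sigma0 + delta_sigma) / sigma0)
Stress ratio = (198.6 + 143.0) / 198.6 = 1.72004
log10(1.72004) = 0.235539
Cc * H / (1 + e0) = 0.26 * 6.8 / (1 + 1.18) = 0.811009
Sc = 0.811009 * 0.235539
Sc = 0.191 m


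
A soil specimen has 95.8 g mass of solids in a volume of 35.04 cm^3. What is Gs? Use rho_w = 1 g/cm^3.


Using Gs = m_s / (V_s * rho_w)
Since rho_w = 1 g/cm^3:
Gs = 95.8 / 35.04
Gs = 2.734


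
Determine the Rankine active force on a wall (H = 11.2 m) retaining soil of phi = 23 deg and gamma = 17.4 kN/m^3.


Result: 478.1 kN/m

Derivation:
Compute active earth pressure coefficient:
Ka = tan^2(45 - phi/2) = tan^2(33.5) = 0.438092
Compute active force:
Pa = 0.5 * Ka * gamma * H^2
Pa = 0.5 * 0.438092 * 17.4 * 11.2^2
Pa = 478.1 kN/m


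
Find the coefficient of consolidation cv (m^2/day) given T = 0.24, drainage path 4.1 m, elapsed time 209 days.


Using cv = T * H_dr^2 / t
H_dr^2 = 4.1^2 = 16.81
cv = 0.24 * 16.81 / 209
cv = 0.0193 m^2/day


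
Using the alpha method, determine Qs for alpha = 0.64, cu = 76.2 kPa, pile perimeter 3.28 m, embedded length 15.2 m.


Using Qs = alpha * cu * perimeter * L
Qs = 0.64 * 76.2 * 3.28 * 15.2
Qs = 2431.38 kN


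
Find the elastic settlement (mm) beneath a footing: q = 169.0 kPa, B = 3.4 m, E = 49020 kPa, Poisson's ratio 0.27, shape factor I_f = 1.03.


Using Se = q * B * (1 - nu^2) * I_f / E
1 - nu^2 = 1 - 0.27^2 = 0.9271
Se = 169.0 * 3.4 * 0.9271 * 1.03 / 49020
Se = 0.011193 m
Convert to mm: Se = 0.011193 * 1000 = 11.193 mm


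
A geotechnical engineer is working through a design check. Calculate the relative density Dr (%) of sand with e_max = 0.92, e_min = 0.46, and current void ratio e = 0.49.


Using Dr = (e_max - e) / (e_max - e_min) * 100
e_max - e = 0.92 - 0.49 = 0.43
e_max - e_min = 0.92 - 0.46 = 0.46
Dr = 0.43 / 0.46 * 100
Dr = 93.48 %


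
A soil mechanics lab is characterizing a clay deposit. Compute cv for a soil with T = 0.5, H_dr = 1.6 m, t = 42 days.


Using cv = T * H_dr^2 / t
H_dr^2 = 1.6^2 = 2.56
cv = 0.5 * 2.56 / 42
cv = 0.03048 m^2/day


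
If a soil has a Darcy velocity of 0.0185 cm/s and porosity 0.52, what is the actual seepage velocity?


Using v_s = v_d / n
v_s = 0.0185 / 0.52
v_s = 0.03558 cm/s


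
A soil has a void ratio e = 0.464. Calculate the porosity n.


Using the relation n = e / (1 + e)
n = 0.464 / (1 + 0.464)
n = 0.464 / 1.464
n = 0.3169


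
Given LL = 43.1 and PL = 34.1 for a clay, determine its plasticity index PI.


Result: 9.0

Derivation:
Using PI = LL - PL
PI = 43.1 - 34.1
PI = 9.0


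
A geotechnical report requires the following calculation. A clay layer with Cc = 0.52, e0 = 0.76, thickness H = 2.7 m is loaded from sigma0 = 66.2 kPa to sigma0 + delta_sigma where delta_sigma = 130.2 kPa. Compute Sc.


Using Sc = Cc * H / (1 + e0) * log10((sigma0 + delta_sigma) / sigma0)
Stress ratio = (66.2 + 130.2) / 66.2 = 2.96677
log10(2.96677) = 0.472283
Cc * H / (1 + e0) = 0.52 * 2.7 / (1 + 0.76) = 0.797727
Sc = 0.797727 * 0.472283
Sc = 0.3768 m


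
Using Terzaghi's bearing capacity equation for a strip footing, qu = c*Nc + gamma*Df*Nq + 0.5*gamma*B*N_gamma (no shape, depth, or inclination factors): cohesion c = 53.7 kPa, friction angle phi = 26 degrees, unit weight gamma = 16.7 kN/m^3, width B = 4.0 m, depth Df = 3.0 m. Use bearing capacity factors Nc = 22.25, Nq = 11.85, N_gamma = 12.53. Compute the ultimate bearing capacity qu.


Compute qu = c*Nc + gamma*Df*Nq + 0.5*gamma*B*N_gamma
Term 1: 53.7 * 22.25 = 1194.825
Term 2: 16.7 * 3.0 * 11.85 = 593.685
Term 3: 0.5 * 16.7 * 4.0 * 12.53 = 418.502
qu = 1194.825 + 593.685 + 418.502
qu = 2207.01 kPa


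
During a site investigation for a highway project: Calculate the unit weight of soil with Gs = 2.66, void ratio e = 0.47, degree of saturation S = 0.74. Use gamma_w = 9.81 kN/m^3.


Result: 20.072 kN/m^3

Derivation:
Using gamma = gamma_w * (Gs + S*e) / (1 + e)
Numerator: Gs + S*e = 2.66 + 0.74*0.47 = 3.0078
Denominator: 1 + e = 1 + 0.47 = 1.47
gamma = 9.81 * 3.0078 / 1.47
gamma = 20.072 kN/m^3


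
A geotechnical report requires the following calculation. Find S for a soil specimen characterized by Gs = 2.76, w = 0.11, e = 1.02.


Using S = Gs * w / e
S = 2.76 * 0.11 / 1.02
S = 0.2976


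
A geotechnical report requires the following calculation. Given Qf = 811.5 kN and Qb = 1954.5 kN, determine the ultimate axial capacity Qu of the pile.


Result: 2766.0 kN

Derivation:
Using Qu = Qf + Qb
Qu = 811.5 + 1954.5
Qu = 2766.0 kN


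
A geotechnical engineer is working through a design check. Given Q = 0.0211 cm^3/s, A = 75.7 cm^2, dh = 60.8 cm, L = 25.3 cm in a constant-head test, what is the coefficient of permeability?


Result: 0.000116 cm/s

Derivation:
Compute hydraulic gradient:
i = dh / L = 60.8 / 25.3 = 2.40316
Then apply Darcy's law:
k = Q / (A * i)
k = 0.0211 / (75.7 * 2.40316)
k = 0.0211 / 181.919
k = 0.000116 cm/s


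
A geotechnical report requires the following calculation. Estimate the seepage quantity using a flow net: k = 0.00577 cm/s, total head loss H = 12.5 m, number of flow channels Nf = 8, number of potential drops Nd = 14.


Convert k to m/s for unit consistency with H:
k = 0.00577 cm/s = 0.00577 / 100 m/s = 5.77e-05 m/s
Using q = k * H * Nf / Nd
Nf / Nd = 8 / 14 = 0.5714
q = 5.77e-05 * 12.5 * 0.5714
q = 0.0004121 m^3/s per m


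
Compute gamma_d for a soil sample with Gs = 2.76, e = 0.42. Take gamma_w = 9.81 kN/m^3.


Result: 19.067 kN/m^3

Derivation:
Using gamma_d = Gs * gamma_w / (1 + e)
gamma_d = 2.76 * 9.81 / (1 + 0.42)
gamma_d = 2.76 * 9.81 / 1.42
gamma_d = 19.067 kN/m^3


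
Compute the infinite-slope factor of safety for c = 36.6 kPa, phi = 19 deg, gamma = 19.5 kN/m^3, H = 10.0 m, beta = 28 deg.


Result: 1.1

Derivation:
Using Fs = c / (gamma*H*sin(beta)*cos(beta)) + tan(phi)/tan(beta)
Cohesion contribution = 36.6 / (19.5*10.0*sin(28)*cos(28))
Cohesion contribution = 0.452796
Friction contribution = tan(19)/tan(28) = 0.647586
Fs = 0.452796 + 0.647586
Fs = 1.1


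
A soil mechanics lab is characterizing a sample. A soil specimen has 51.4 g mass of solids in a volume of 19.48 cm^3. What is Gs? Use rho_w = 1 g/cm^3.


Result: 2.639

Derivation:
Using Gs = m_s / (V_s * rho_w)
Since rho_w = 1 g/cm^3:
Gs = 51.4 / 19.48
Gs = 2.639


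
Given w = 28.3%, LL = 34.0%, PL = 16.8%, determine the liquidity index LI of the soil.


First compute the plasticity index:
PI = LL - PL = 34.0 - 16.8 = 17.2
Then compute the liquidity index:
LI = (w - PL) / PI
LI = (28.3 - 16.8) / 17.2
LI = 0.669


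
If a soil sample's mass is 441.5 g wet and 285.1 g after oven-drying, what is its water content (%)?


Using w = (m_wet - m_dry) / m_dry * 100
m_wet - m_dry = 441.5 - 285.1 = 156.4 g
w = 156.4 / 285.1 * 100
w = 54.86 %


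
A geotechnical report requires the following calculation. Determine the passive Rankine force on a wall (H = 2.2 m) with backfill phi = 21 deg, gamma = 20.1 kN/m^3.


Compute passive earth pressure coefficient:
Kp = tan^2(45 + phi/2) = tan^2(55.5) = 2.117051
Compute passive force:
Pp = 0.5 * Kp * gamma * H^2
Pp = 0.5 * 2.117051 * 20.1 * 2.2^2
Pp = 102.98 kN/m


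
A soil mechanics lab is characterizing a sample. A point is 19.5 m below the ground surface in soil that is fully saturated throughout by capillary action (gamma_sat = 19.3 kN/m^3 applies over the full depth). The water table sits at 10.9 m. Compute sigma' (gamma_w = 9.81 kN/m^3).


Total stress = gamma_sat * depth
sigma = 19.3 * 19.5 = 376.35 kPa
Pore water pressure u = gamma_w * (depth - d_wt)
u = 9.81 * (19.5 - 10.9) = 84.366 kPa
Effective stress = sigma - u
sigma' = 376.35 - 84.366 = 291.98 kPa


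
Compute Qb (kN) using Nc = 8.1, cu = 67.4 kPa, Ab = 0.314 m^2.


Using Qb = Nc * cu * Ab
Qb = 8.1 * 67.4 * 0.314
Qb = 171.43 kN


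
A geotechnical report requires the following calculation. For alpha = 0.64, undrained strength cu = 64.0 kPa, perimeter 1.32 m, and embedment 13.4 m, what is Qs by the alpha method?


Using Qs = alpha * cu * perimeter * L
Qs = 0.64 * 64.0 * 1.32 * 13.4
Qs = 724.5 kN


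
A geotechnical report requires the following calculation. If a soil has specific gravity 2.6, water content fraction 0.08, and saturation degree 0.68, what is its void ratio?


Using the relation e = Gs * w / S
e = 2.6 * 0.08 / 0.68
e = 0.3059


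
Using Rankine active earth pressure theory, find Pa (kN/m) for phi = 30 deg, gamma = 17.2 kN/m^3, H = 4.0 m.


Compute active earth pressure coefficient:
Ka = tan^2(45 - phi/2) = tan^2(30.0) = 0.333333
Compute active force:
Pa = 0.5 * Ka * gamma * H^2
Pa = 0.5 * 0.333333 * 17.2 * 4.0^2
Pa = 45.87 kN/m


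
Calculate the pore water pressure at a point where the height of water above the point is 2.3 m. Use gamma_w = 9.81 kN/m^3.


Using u = gamma_w * h_w
u = 9.81 * 2.3
u = 22.56 kPa


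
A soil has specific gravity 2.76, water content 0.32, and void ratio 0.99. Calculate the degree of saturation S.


Using S = Gs * w / e
S = 2.76 * 0.32 / 0.99
S = 0.8921


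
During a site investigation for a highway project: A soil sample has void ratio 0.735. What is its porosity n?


Using the relation n = e / (1 + e)
n = 0.735 / (1 + 0.735)
n = 0.735 / 1.735
n = 0.4236


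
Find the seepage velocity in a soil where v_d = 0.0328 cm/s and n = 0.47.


Using v_s = v_d / n
v_s = 0.0328 / 0.47
v_s = 0.06979 cm/s


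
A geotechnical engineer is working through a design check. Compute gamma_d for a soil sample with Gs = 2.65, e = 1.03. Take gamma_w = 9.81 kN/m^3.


Using gamma_d = Gs * gamma_w / (1 + e)
gamma_d = 2.65 * 9.81 / (1 + 1.03)
gamma_d = 2.65 * 9.81 / 2.03
gamma_d = 12.806 kN/m^3


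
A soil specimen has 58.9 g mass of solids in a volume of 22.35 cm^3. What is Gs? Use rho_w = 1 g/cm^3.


Result: 2.635

Derivation:
Using Gs = m_s / (V_s * rho_w)
Since rho_w = 1 g/cm^3:
Gs = 58.9 / 22.35
Gs = 2.635


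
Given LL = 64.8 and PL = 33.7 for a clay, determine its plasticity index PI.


Using PI = LL - PL
PI = 64.8 - 33.7
PI = 31.1


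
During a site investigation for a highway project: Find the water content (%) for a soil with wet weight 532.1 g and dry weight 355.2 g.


Using w = (m_wet - m_dry) / m_dry * 100
m_wet - m_dry = 532.1 - 355.2 = 176.9 g
w = 176.9 / 355.2 * 100
w = 49.8 %


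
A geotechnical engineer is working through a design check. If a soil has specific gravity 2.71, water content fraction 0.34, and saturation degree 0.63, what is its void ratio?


Using the relation e = Gs * w / S
e = 2.71 * 0.34 / 0.63
e = 1.4625


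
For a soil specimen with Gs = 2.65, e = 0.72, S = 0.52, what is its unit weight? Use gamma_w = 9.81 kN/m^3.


Using gamma = gamma_w * (Gs + S*e) / (1 + e)
Numerator: Gs + S*e = 2.65 + 0.52*0.72 = 3.0244
Denominator: 1 + e = 1 + 0.72 = 1.72
gamma = 9.81 * 3.0244 / 1.72
gamma = 17.25 kN/m^3


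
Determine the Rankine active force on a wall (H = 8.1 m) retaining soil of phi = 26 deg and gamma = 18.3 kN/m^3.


Compute active earth pressure coefficient:
Ka = tan^2(45 - phi/2) = tan^2(32.0) = 0.390462
Compute active force:
Pa = 0.5 * Ka * gamma * H^2
Pa = 0.5 * 0.390462 * 18.3 * 8.1^2
Pa = 234.41 kN/m


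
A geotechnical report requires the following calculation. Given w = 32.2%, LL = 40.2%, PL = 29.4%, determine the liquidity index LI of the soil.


First compute the plasticity index:
PI = LL - PL = 40.2 - 29.4 = 10.8
Then compute the liquidity index:
LI = (w - PL) / PI
LI = (32.2 - 29.4) / 10.8
LI = 0.259


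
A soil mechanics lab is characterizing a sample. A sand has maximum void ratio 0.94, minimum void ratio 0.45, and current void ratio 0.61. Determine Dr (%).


Result: 67.35 %

Derivation:
Using Dr = (e_max - e) / (e_max - e_min) * 100
e_max - e = 0.94 - 0.61 = 0.33
e_max - e_min = 0.94 - 0.45 = 0.49
Dr = 0.33 / 0.49 * 100
Dr = 67.35 %


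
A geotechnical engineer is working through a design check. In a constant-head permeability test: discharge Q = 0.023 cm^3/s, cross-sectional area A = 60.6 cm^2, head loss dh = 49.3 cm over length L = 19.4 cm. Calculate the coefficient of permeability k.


Compute hydraulic gradient:
i = dh / L = 49.3 / 19.4 = 2.54124
Then apply Darcy's law:
k = Q / (A * i)
k = 0.023 / (60.6 * 2.54124)
k = 0.023 / 153.999
k = 0.000149 cm/s


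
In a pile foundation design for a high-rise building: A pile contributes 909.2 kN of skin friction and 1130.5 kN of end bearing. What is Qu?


Using Qu = Qf + Qb
Qu = 909.2 + 1130.5
Qu = 2039.7 kN


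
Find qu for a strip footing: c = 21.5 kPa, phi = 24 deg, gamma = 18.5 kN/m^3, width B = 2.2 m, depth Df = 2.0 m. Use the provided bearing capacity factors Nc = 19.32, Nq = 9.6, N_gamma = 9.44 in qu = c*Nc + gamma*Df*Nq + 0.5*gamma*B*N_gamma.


Compute qu = c*Nc + gamma*Df*Nq + 0.5*gamma*B*N_gamma
Term 1: 21.5 * 19.32 = 415.38
Term 2: 18.5 * 2.0 * 9.6 = 355.2
Term 3: 0.5 * 18.5 * 2.2 * 9.44 = 192.104
qu = 415.38 + 355.2 + 192.104
qu = 962.68 kPa


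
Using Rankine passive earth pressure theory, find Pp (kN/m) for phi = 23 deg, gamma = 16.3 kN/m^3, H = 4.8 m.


Compute passive earth pressure coefficient:
Kp = tan^2(45 + phi/2) = tan^2(56.5) = 2.282623
Compute passive force:
Pp = 0.5 * Kp * gamma * H^2
Pp = 0.5 * 2.282623 * 16.3 * 4.8^2
Pp = 428.62 kN/m


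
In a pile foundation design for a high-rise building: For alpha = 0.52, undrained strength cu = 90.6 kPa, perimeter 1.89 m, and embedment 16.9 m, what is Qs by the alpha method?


Result: 1504.8 kN

Derivation:
Using Qs = alpha * cu * perimeter * L
Qs = 0.52 * 90.6 * 1.89 * 16.9
Qs = 1504.8 kN


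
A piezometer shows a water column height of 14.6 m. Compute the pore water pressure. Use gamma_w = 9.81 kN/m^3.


Result: 143.23 kPa

Derivation:
Using u = gamma_w * h_w
u = 9.81 * 14.6
u = 143.23 kPa


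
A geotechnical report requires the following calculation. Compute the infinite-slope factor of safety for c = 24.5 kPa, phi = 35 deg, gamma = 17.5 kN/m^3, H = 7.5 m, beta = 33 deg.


Using Fs = c / (gamma*H*sin(beta)*cos(beta)) + tan(phi)/tan(beta)
Cohesion contribution = 24.5 / (17.5*7.5*sin(33)*cos(33))
Cohesion contribution = 0.408664
Friction contribution = tan(35)/tan(33) = 1.07823
Fs = 0.408664 + 1.07823
Fs = 1.487


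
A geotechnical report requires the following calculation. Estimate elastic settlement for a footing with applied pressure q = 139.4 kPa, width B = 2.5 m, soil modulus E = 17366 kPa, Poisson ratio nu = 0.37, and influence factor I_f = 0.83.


Result: 14.376 mm

Derivation:
Using Se = q * B * (1 - nu^2) * I_f / E
1 - nu^2 = 1 - 0.37^2 = 0.8631
Se = 139.4 * 2.5 * 0.8631 * 0.83 / 17366
Se = 0.014376 m
Convert to mm: Se = 0.014376 * 1000 = 14.376 mm


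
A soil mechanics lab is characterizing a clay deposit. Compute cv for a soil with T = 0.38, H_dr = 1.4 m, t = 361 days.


Result: 0.00206 m^2/day

Derivation:
Using cv = T * H_dr^2 / t
H_dr^2 = 1.4^2 = 1.96
cv = 0.38 * 1.96 / 361
cv = 0.00206 m^2/day


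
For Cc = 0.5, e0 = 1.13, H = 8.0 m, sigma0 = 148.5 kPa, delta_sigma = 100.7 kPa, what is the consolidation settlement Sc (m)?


Using Sc = Cc * H / (1 + e0) * log10((sigma0 + delta_sigma) / sigma0)
Stress ratio = (148.5 + 100.7) / 148.5 = 1.67811
log10(1.67811) = 0.224822
Cc * H / (1 + e0) = 0.5 * 8.0 / (1 + 1.13) = 1.87793
Sc = 1.87793 * 0.224822
Sc = 0.4222 m


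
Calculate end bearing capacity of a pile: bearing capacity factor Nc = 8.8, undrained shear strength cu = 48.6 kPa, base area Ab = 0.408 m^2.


Using Qb = Nc * cu * Ab
Qb = 8.8 * 48.6 * 0.408
Qb = 174.49 kN


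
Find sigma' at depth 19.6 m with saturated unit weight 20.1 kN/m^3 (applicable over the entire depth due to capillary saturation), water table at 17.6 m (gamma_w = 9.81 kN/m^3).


Total stress = gamma_sat * depth
sigma = 20.1 * 19.6 = 393.96 kPa
Pore water pressure u = gamma_w * (depth - d_wt)
u = 9.81 * (19.6 - 17.6) = 19.62 kPa
Effective stress = sigma - u
sigma' = 393.96 - 19.62 = 374.34 kPa


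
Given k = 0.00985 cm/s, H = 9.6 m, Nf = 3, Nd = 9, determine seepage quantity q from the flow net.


Convert k to m/s for unit consistency with H:
k = 0.00985 cm/s = 0.00985 / 100 m/s = 9.85e-05 m/s
Using q = k * H * Nf / Nd
Nf / Nd = 3 / 9 = 0.3333
q = 9.85e-05 * 9.6 * 0.3333
q = 0.0003152 m^3/s per m


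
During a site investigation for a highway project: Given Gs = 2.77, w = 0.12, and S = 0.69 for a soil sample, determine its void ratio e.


Result: 0.4817

Derivation:
Using the relation e = Gs * w / S
e = 2.77 * 0.12 / 0.69
e = 0.4817


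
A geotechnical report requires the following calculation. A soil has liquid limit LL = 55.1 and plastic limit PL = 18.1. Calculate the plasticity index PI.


Using PI = LL - PL
PI = 55.1 - 18.1
PI = 37.0


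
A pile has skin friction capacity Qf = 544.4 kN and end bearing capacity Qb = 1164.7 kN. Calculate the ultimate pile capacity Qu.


Using Qu = Qf + Qb
Qu = 544.4 + 1164.7
Qu = 1709.1 kN


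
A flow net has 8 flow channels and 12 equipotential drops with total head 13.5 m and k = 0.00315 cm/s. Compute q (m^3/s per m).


Result: 0.0002835 m^3/s per m

Derivation:
Convert k to m/s for unit consistency with H:
k = 0.00315 cm/s = 0.00315 / 100 m/s = 3.15e-05 m/s
Using q = k * H * Nf / Nd
Nf / Nd = 8 / 12 = 0.6667
q = 3.15e-05 * 13.5 * 0.6667
q = 0.0002835 m^3/s per m


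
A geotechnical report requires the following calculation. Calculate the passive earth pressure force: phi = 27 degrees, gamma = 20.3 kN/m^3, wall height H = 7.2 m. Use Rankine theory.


Compute passive earth pressure coefficient:
Kp = tan^2(45 + phi/2) = tan^2(58.5) = 2.66294
Compute passive force:
Pp = 0.5 * Kp * gamma * H^2
Pp = 0.5 * 2.66294 * 20.3 * 7.2^2
Pp = 1401.18 kN/m


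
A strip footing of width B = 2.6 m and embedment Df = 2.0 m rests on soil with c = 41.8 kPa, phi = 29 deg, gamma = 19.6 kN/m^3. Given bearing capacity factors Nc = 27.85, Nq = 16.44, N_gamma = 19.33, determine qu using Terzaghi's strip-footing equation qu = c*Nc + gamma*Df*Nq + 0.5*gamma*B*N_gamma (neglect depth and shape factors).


Compute qu = c*Nc + gamma*Df*Nq + 0.5*gamma*B*N_gamma
Term 1: 41.8 * 27.85 = 1164.13
Term 2: 19.6 * 2.0 * 16.44 = 644.448
Term 3: 0.5 * 19.6 * 2.6 * 19.33 = 492.5284
qu = 1164.13 + 644.448 + 492.5284
qu = 2301.11 kPa


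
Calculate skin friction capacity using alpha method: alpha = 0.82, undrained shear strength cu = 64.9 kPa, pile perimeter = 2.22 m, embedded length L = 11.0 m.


Using Qs = alpha * cu * perimeter * L
Qs = 0.82 * 64.9 * 2.22 * 11.0
Qs = 1299.58 kN


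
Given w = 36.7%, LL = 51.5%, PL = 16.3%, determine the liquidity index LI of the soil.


First compute the plasticity index:
PI = LL - PL = 51.5 - 16.3 = 35.2
Then compute the liquidity index:
LI = (w - PL) / PI
LI = (36.7 - 16.3) / 35.2
LI = 0.58


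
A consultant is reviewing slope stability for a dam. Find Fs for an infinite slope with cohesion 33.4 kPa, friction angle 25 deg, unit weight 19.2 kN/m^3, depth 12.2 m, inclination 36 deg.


Using Fs = c / (gamma*H*sin(beta)*cos(beta)) + tan(phi)/tan(beta)
Cohesion contribution = 33.4 / (19.2*12.2*sin(36)*cos(36))
Cohesion contribution = 0.299853
Friction contribution = tan(25)/tan(36) = 0.641817
Fs = 0.299853 + 0.641817
Fs = 0.942


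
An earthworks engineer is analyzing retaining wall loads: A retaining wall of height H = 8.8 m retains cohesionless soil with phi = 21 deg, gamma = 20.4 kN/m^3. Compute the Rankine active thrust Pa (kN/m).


Compute active earth pressure coefficient:
Ka = tan^2(45 - phi/2) = tan^2(34.5) = 0.472355
Compute active force:
Pa = 0.5 * Ka * gamma * H^2
Pa = 0.5 * 0.472355 * 20.4 * 8.8^2
Pa = 373.11 kN/m


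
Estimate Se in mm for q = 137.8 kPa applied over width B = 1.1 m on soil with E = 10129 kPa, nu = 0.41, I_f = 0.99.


Using Se = q * B * (1 - nu^2) * I_f / E
1 - nu^2 = 1 - 0.41^2 = 0.8319
Se = 137.8 * 1.1 * 0.8319 * 0.99 / 10129
Se = 0.012325 m
Convert to mm: Se = 0.012325 * 1000 = 12.325 mm


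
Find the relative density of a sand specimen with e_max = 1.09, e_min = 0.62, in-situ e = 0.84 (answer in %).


Using Dr = (e_max - e) / (e_max - e_min) * 100
e_max - e = 1.09 - 0.84 = 0.25
e_max - e_min = 1.09 - 0.62 = 0.47
Dr = 0.25 / 0.47 * 100
Dr = 53.19 %


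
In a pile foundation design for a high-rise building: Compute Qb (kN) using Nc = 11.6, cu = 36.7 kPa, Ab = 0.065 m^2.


Result: 27.67 kN

Derivation:
Using Qb = Nc * cu * Ab
Qb = 11.6 * 36.7 * 0.065
Qb = 27.67 kN


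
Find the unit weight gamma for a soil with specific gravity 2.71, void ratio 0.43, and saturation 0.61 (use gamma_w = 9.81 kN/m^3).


Result: 20.39 kN/m^3

Derivation:
Using gamma = gamma_w * (Gs + S*e) / (1 + e)
Numerator: Gs + S*e = 2.71 + 0.61*0.43 = 2.9723
Denominator: 1 + e = 1 + 0.43 = 1.43
gamma = 9.81 * 2.9723 / 1.43
gamma = 20.39 kN/m^3


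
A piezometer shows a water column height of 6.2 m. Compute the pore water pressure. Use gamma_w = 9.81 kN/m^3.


Using u = gamma_w * h_w
u = 9.81 * 6.2
u = 60.82 kPa


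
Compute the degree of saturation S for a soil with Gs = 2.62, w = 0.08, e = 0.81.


Using S = Gs * w / e
S = 2.62 * 0.08 / 0.81
S = 0.2588


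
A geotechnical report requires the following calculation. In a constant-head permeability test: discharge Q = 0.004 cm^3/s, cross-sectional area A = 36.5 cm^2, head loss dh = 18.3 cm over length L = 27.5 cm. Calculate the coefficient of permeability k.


Compute hydraulic gradient:
i = dh / L = 18.3 / 27.5 = 0.665455
Then apply Darcy's law:
k = Q / (A * i)
k = 0.004 / (36.5 * 0.665455)
k = 0.004 / 24.2891
k = 0.000165 cm/s


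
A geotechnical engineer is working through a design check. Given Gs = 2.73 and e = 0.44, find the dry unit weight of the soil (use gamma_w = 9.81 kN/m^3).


Result: 18.598 kN/m^3

Derivation:
Using gamma_d = Gs * gamma_w / (1 + e)
gamma_d = 2.73 * 9.81 / (1 + 0.44)
gamma_d = 2.73 * 9.81 / 1.44
gamma_d = 18.598 kN/m^3


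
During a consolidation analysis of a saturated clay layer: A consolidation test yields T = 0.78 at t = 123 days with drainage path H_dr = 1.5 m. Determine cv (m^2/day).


Result: 0.01427 m^2/day

Derivation:
Using cv = T * H_dr^2 / t
H_dr^2 = 1.5^2 = 2.25
cv = 0.78 * 2.25 / 123
cv = 0.01427 m^2/day


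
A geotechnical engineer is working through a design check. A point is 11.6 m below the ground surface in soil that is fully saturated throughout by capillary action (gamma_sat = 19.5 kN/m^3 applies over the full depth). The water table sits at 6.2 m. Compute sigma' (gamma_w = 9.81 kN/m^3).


Total stress = gamma_sat * depth
sigma = 19.5 * 11.6 = 226.2 kPa
Pore water pressure u = gamma_w * (depth - d_wt)
u = 9.81 * (11.6 - 6.2) = 52.974 kPa
Effective stress = sigma - u
sigma' = 226.2 - 52.974 = 173.23 kPa


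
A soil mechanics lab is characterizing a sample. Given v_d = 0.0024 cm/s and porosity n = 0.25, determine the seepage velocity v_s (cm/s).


Result: 0.0096 cm/s

Derivation:
Using v_s = v_d / n
v_s = 0.0024 / 0.25
v_s = 0.0096 cm/s


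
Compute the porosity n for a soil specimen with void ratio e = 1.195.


Using the relation n = e / (1 + e)
n = 1.195 / (1 + 1.195)
n = 1.195 / 2.195
n = 0.5444


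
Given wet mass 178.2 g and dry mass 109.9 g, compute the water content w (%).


Result: 62.15 %

Derivation:
Using w = (m_wet - m_dry) / m_dry * 100
m_wet - m_dry = 178.2 - 109.9 = 68.3 g
w = 68.3 / 109.9 * 100
w = 62.15 %


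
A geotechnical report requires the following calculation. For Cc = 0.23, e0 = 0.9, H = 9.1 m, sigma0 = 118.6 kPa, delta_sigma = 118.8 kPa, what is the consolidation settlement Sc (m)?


Using Sc = Cc * H / (1 + e0) * log10((sigma0 + delta_sigma) / sigma0)
Stress ratio = (118.6 + 118.8) / 118.6 = 2.00169
log10(2.00169) = 0.301396
Cc * H / (1 + e0) = 0.23 * 9.1 / (1 + 0.9) = 1.10158
Sc = 1.10158 * 0.301396
Sc = 0.332 m


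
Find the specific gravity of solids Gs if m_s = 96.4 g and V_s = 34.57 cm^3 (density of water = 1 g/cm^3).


Result: 2.789

Derivation:
Using Gs = m_s / (V_s * rho_w)
Since rho_w = 1 g/cm^3:
Gs = 96.4 / 34.57
Gs = 2.789


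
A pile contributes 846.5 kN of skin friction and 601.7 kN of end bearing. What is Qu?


Using Qu = Qf + Qb
Qu = 846.5 + 601.7
Qu = 1448.2 kN


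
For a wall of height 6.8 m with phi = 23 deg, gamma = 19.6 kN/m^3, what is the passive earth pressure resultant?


Compute passive earth pressure coefficient:
Kp = tan^2(45 + phi/2) = tan^2(56.5) = 2.282623
Compute passive force:
Pp = 0.5 * Kp * gamma * H^2
Pp = 0.5 * 2.282623 * 19.6 * 6.8^2
Pp = 1034.38 kN/m


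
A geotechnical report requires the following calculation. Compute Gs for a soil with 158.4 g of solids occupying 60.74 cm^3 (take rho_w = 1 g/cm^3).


Using Gs = m_s / (V_s * rho_w)
Since rho_w = 1 g/cm^3:
Gs = 158.4 / 60.74
Gs = 2.608


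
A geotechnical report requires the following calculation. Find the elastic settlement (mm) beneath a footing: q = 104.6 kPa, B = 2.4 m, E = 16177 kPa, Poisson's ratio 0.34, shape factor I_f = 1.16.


Using Se = q * B * (1 - nu^2) * I_f / E
1 - nu^2 = 1 - 0.34^2 = 0.8844
Se = 104.6 * 2.4 * 0.8844 * 1.16 / 16177
Se = 0.015920 m
Convert to mm: Se = 0.015920 * 1000 = 15.92 mm


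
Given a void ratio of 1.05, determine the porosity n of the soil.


Using the relation n = e / (1 + e)
n = 1.05 / (1 + 1.05)
n = 1.05 / 2.05
n = 0.5122


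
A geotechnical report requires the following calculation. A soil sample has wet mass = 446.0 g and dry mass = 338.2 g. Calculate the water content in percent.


Using w = (m_wet - m_dry) / m_dry * 100
m_wet - m_dry = 446.0 - 338.2 = 107.8 g
w = 107.8 / 338.2 * 100
w = 31.87 %


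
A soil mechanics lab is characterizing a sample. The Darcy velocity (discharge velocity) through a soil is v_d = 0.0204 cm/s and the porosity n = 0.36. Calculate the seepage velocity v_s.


Using v_s = v_d / n
v_s = 0.0204 / 0.36
v_s = 0.05667 cm/s


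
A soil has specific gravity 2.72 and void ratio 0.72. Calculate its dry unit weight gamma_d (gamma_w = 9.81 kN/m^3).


Result: 15.513 kN/m^3

Derivation:
Using gamma_d = Gs * gamma_w / (1 + e)
gamma_d = 2.72 * 9.81 / (1 + 0.72)
gamma_d = 2.72 * 9.81 / 1.72
gamma_d = 15.513 kN/m^3


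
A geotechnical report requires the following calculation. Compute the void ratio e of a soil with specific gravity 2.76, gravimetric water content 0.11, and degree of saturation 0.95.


Result: 0.3196

Derivation:
Using the relation e = Gs * w / S
e = 2.76 * 0.11 / 0.95
e = 0.3196


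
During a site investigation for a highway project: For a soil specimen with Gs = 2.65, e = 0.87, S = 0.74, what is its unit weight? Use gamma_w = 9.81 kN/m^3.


Using gamma = gamma_w * (Gs + S*e) / (1 + e)
Numerator: Gs + S*e = 2.65 + 0.74*0.87 = 3.2938
Denominator: 1 + e = 1 + 0.87 = 1.87
gamma = 9.81 * 3.2938 / 1.87
gamma = 17.279 kN/m^3


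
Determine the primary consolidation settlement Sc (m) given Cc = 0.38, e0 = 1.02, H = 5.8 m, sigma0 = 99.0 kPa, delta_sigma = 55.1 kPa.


Result: 0.2097 m

Derivation:
Using Sc = Cc * H / (1 + e0) * log10((sigma0 + delta_sigma) / sigma0)
Stress ratio = (99.0 + 55.1) / 99.0 = 1.55657
log10(1.55657) = 0.192167
Cc * H / (1 + e0) = 0.38 * 5.8 / (1 + 1.02) = 1.09109
Sc = 1.09109 * 0.192167
Sc = 0.2097 m


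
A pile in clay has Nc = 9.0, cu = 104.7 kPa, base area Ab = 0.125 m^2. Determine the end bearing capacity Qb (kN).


Using Qb = Nc * cu * Ab
Qb = 9.0 * 104.7 * 0.125
Qb = 117.79 kN


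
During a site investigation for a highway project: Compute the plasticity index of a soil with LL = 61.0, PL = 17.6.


Using PI = LL - PL
PI = 61.0 - 17.6
PI = 43.4


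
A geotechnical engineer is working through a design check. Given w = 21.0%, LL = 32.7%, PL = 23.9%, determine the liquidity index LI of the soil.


First compute the plasticity index:
PI = LL - PL = 32.7 - 23.9 = 8.8
Then compute the liquidity index:
LI = (w - PL) / PI
LI = (21.0 - 23.9) / 8.8
LI = -0.33


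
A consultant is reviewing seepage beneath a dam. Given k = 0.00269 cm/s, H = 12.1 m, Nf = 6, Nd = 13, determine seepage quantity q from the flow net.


Convert k to m/s for unit consistency with H:
k = 0.00269 cm/s = 0.00269 / 100 m/s = 2.69e-05 m/s
Using q = k * H * Nf / Nd
Nf / Nd = 6 / 13 = 0.4615
q = 2.69e-05 * 12.1 * 0.4615
q = 0.0001502 m^3/s per m


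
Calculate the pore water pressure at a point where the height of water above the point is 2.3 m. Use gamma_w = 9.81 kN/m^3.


Result: 22.56 kPa

Derivation:
Using u = gamma_w * h_w
u = 9.81 * 2.3
u = 22.56 kPa


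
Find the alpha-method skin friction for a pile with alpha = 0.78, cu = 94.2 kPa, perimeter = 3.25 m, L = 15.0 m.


Result: 3581.95 kN

Derivation:
Using Qs = alpha * cu * perimeter * L
Qs = 0.78 * 94.2 * 3.25 * 15.0
Qs = 3581.95 kN


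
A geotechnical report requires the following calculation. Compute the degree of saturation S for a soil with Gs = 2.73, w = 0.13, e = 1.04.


Result: 0.3412

Derivation:
Using S = Gs * w / e
S = 2.73 * 0.13 / 1.04
S = 0.3412


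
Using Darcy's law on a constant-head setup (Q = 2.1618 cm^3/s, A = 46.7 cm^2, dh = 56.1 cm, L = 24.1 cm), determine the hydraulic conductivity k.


Compute hydraulic gradient:
i = dh / L = 56.1 / 24.1 = 2.3278
Then apply Darcy's law:
k = Q / (A * i)
k = 2.1618 / (46.7 * 2.3278)
k = 2.1618 / 108.708
k = 0.019886 cm/s


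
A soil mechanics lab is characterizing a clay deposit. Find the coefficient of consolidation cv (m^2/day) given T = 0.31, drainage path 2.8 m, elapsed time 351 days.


Using cv = T * H_dr^2 / t
H_dr^2 = 2.8^2 = 7.84
cv = 0.31 * 7.84 / 351
cv = 0.00692 m^2/day


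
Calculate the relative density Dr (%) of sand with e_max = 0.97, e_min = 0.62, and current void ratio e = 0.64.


Result: 94.29 %

Derivation:
Using Dr = (e_max - e) / (e_max - e_min) * 100
e_max - e = 0.97 - 0.64 = 0.33
e_max - e_min = 0.97 - 0.62 = 0.35
Dr = 0.33 / 0.35 * 100
Dr = 94.29 %


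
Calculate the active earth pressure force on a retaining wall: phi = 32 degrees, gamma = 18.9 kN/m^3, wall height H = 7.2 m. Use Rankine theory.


Result: 150.52 kN/m

Derivation:
Compute active earth pressure coefficient:
Ka = tan^2(45 - phi/2) = tan^2(29.0) = 0.307259
Compute active force:
Pa = 0.5 * Ka * gamma * H^2
Pa = 0.5 * 0.307259 * 18.9 * 7.2^2
Pa = 150.52 kN/m


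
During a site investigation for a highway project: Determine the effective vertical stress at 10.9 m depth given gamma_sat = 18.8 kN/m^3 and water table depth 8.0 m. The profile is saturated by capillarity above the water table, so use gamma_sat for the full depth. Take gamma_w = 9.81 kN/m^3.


Result: 176.47 kPa

Derivation:
Total stress = gamma_sat * depth
sigma = 18.8 * 10.9 = 204.92 kPa
Pore water pressure u = gamma_w * (depth - d_wt)
u = 9.81 * (10.9 - 8.0) = 28.449 kPa
Effective stress = sigma - u
sigma' = 204.92 - 28.449 = 176.47 kPa


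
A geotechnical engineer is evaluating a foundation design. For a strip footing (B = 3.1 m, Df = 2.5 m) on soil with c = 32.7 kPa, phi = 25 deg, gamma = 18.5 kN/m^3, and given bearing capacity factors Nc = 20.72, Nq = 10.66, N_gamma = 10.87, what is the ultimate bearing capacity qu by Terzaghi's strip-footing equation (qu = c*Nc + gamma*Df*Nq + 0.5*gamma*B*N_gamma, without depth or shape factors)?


Compute qu = c*Nc + gamma*Df*Nq + 0.5*gamma*B*N_gamma
Term 1: 32.7 * 20.72 = 677.544
Term 2: 18.5 * 2.5 * 10.66 = 493.025
Term 3: 0.5 * 18.5 * 3.1 * 10.87 = 311.69725
qu = 677.544 + 493.025 + 311.69725
qu = 1482.27 kPa


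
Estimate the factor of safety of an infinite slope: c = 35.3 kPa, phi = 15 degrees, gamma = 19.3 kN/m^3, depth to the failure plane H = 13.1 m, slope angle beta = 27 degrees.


Result: 0.871

Derivation:
Using Fs = c / (gamma*H*sin(beta)*cos(beta)) + tan(phi)/tan(beta)
Cohesion contribution = 35.3 / (19.3*13.1*sin(27)*cos(27))
Cohesion contribution = 0.345158
Friction contribution = tan(15)/tan(27) = 0.52588
Fs = 0.345158 + 0.52588
Fs = 0.871


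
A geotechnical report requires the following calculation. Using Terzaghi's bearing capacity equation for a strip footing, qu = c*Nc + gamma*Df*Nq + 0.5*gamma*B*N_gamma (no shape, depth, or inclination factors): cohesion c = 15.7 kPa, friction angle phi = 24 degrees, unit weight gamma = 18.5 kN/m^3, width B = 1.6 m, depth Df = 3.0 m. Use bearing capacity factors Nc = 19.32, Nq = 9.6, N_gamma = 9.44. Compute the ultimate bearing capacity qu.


Compute qu = c*Nc + gamma*Df*Nq + 0.5*gamma*B*N_gamma
Term 1: 15.7 * 19.32 = 303.324
Term 2: 18.5 * 3.0 * 9.6 = 532.8
Term 3: 0.5 * 18.5 * 1.6 * 9.44 = 139.712
qu = 303.324 + 532.8 + 139.712
qu = 975.84 kPa


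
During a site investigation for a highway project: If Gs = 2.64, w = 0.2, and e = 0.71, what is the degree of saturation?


Using S = Gs * w / e
S = 2.64 * 0.2 / 0.71
S = 0.7437


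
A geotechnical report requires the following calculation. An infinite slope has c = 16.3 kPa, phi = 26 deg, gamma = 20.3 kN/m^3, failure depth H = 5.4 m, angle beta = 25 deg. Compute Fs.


Using Fs = c / (gamma*H*sin(beta)*cos(beta)) + tan(phi)/tan(beta)
Cohesion contribution = 16.3 / (20.3*5.4*sin(25)*cos(25))
Cohesion contribution = 0.388216
Friction contribution = tan(26)/tan(25) = 1.04595
Fs = 0.388216 + 1.04595
Fs = 1.434


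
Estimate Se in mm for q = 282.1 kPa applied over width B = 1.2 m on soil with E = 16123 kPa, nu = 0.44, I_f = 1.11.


Using Se = q * B * (1 - nu^2) * I_f / E
1 - nu^2 = 1 - 0.44^2 = 0.8064
Se = 282.1 * 1.2 * 0.8064 * 1.11 / 16123
Se = 0.018794 m
Convert to mm: Se = 0.018794 * 1000 = 18.794 mm


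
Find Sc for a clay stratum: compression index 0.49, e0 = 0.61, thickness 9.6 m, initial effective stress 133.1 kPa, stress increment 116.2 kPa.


Using Sc = Cc * H / (1 + e0) * log10((sigma0 + delta_sigma) / sigma0)
Stress ratio = (133.1 + 116.2) / 133.1 = 1.87303
log10(1.87303) = 0.272544
Cc * H / (1 + e0) = 0.49 * 9.6 / (1 + 0.61) = 2.92174
Sc = 2.92174 * 0.272544
Sc = 0.7963 m


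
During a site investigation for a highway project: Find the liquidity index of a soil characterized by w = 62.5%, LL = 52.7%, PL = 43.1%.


Result: 2.021

Derivation:
First compute the plasticity index:
PI = LL - PL = 52.7 - 43.1 = 9.6
Then compute the liquidity index:
LI = (w - PL) / PI
LI = (62.5 - 43.1) / 9.6
LI = 2.021


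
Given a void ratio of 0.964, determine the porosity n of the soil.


Using the relation n = e / (1 + e)
n = 0.964 / (1 + 0.964)
n = 0.964 / 1.964
n = 0.4908


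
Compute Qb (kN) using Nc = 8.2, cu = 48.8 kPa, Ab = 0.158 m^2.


Using Qb = Nc * cu * Ab
Qb = 8.2 * 48.8 * 0.158
Qb = 63.23 kN


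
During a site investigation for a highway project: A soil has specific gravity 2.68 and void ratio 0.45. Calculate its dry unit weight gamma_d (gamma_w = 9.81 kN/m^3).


Result: 18.132 kN/m^3

Derivation:
Using gamma_d = Gs * gamma_w / (1 + e)
gamma_d = 2.68 * 9.81 / (1 + 0.45)
gamma_d = 2.68 * 9.81 / 1.45
gamma_d = 18.132 kN/m^3


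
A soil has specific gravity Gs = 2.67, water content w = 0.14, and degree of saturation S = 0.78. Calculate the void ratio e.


Using the relation e = Gs * w / S
e = 2.67 * 0.14 / 0.78
e = 0.4792


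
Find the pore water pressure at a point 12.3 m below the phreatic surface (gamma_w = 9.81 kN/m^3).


Result: 120.66 kPa

Derivation:
Using u = gamma_w * h_w
u = 9.81 * 12.3
u = 120.66 kPa


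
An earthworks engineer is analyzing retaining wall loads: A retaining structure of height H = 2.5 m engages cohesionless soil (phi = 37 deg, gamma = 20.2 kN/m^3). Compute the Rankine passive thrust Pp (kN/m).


Result: 253.94 kN/m

Derivation:
Compute passive earth pressure coefficient:
Kp = tan^2(45 + phi/2) = tan^2(63.5) = 4.022791
Compute passive force:
Pp = 0.5 * Kp * gamma * H^2
Pp = 0.5 * 4.022791 * 20.2 * 2.5^2
Pp = 253.94 kN/m


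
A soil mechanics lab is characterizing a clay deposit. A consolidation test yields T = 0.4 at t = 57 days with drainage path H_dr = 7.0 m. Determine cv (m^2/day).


Using cv = T * H_dr^2 / t
H_dr^2 = 7.0^2 = 49.0
cv = 0.4 * 49.0 / 57
cv = 0.34386 m^2/day
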